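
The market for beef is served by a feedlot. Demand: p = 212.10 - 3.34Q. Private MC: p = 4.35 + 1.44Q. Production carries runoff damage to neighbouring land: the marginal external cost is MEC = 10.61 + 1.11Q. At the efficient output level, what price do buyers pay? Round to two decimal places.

Social marginal cost = private MC + MEC = 14.96 + 2.55Q.
Set SMC = demand: 14.96 + 2.55Q = 212.10 - 3.34Q → Q* = 33.4703.
Consumer price on the demand curve at Q*: 212.10 − 3.34×33.4703 = 100.3092.

P = 100.31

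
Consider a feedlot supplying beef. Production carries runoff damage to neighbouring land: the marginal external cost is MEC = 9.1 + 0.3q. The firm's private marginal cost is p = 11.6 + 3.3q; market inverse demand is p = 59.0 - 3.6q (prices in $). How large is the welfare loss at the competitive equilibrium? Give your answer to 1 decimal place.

Market equilibrium (private): 11.6 + 3.3q = 59.0 - 3.6q → q_m = 6.8696.
Social marginal cost = private MC + MEC = 20.7 + 3.6q.
Set SMC = demand: 20.7 + 3.6q = 59.0 - 3.6q → q* = 5.3194.
Between q* and q_m the wedge SMC − demand runs linearly from 0 to MEC(q_m), so the loss is a triangle.
DWL = ½ × 1.5502 × 11.1609 = 8.6508.

DWL = $8.7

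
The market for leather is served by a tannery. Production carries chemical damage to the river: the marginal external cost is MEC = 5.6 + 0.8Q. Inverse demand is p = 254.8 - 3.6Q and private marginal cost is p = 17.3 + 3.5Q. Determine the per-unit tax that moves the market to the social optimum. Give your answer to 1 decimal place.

tax = 29.1 per unit

Social marginal cost = private MC + MEC = 22.9 + 4.3Q.
Set SMC = demand: 22.9 + 4.3Q = 254.8 - 3.6Q → Q* = 29.3544.
The Pigouvian tax equals MEC at Q*: 5.6 + 0.8×29.3544 = 29.0835.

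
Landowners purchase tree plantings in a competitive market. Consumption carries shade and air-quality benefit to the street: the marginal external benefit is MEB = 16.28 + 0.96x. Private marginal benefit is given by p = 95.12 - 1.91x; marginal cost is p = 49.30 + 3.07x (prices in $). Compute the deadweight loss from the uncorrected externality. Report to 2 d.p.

Market equilibrium (private): 49.30 + 3.07x = 95.12 - 1.91x → x_m = 9.2008.
Social marginal benefit = demand + MEB = 111.40 - 0.95x.
Set SMB = MC: 111.40 - 0.95x = 49.30 + 3.07x → x* = 15.4478.
The welfare-loss triangle has base |x_m − x*| and height MEB(x_m) (the vertical gap between SMB and MC is zero at x* and MEB at x_m).
DWL = ½ × 6.2470 × 25.1128 = 78.4398.

DWL = $78.44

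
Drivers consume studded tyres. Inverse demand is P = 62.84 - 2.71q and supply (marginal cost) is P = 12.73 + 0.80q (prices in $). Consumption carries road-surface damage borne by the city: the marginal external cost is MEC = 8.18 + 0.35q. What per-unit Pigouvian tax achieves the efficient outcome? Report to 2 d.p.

tax = $11.98 per unit

Social marginal benefit = demand − MEC = 54.66 - 3.06q.
Set SMB = MC: 54.66 - 3.06q = 12.73 + 0.80q → q* = 10.8627.
The Pigouvian tax equals MEC at q*: 8.18 + 0.35×10.8627 = 11.9819.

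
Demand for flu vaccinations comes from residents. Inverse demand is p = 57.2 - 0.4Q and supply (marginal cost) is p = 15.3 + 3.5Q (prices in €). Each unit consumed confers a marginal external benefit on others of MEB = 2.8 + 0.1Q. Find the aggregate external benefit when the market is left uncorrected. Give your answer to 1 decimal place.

Market equilibrium (private): 15.3 + 3.5Q = 57.2 - 0.4Q → Q_m = 10.7436.
Total external benefit = ∫₀^{Q_m} (2.8 + 0.1Q) dQ = 2.8×10.7436 + ½×0.1×10.7436² = 35.8533.

€35.9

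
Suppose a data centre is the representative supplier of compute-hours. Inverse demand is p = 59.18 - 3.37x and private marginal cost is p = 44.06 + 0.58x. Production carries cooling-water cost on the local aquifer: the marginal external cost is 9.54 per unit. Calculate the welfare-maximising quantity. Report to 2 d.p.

x* = 1.41

Social marginal cost = private MC + MEC = 53.60 + 0.58x.
Set SMC = demand: 53.60 + 0.58x = 59.18 - 3.37x → x* = 1.4127.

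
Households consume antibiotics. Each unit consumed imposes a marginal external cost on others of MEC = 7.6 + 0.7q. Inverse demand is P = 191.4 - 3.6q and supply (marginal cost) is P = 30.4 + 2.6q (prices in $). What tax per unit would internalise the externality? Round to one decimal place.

tax = $23.2 per unit

Social marginal benefit = demand − MEC = 183.8 - 4.3q.
Set SMB = MC: 183.8 - 4.3q = 30.4 + 2.6q → q* = 22.2319.
The Pigouvian tax equals MEC at q*: 7.6 + 0.7×22.2319 = 23.1623.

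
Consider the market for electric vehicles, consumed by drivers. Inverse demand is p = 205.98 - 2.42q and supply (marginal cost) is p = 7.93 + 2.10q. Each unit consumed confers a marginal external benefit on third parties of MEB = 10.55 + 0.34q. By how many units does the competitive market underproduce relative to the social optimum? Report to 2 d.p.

Market equilibrium (private): 7.93 + 2.10q = 205.98 - 2.42q → q_m = 43.8164.
Social marginal benefit = demand + MEB = 216.53 - 2.08q.
Set SMB = MC: 216.53 - 2.08q = 7.93 + 2.10q → q* = 49.9043.
Gap = |43.8164 − 49.9043| = 6.0879.

6.09 units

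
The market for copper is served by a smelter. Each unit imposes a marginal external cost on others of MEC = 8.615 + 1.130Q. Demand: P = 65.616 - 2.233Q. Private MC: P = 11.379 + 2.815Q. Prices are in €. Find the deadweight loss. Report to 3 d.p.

DWL = €34.867

Market equilibrium (private): 11.379 + 2.815Q = 65.616 - 2.233Q → Q_m = 10.7443.
Social marginal cost = private MC + MEC = 19.994 + 3.945Q.
Set SMC = demand: 19.994 + 3.945Q = 65.616 - 2.233Q → Q* = 7.3846.
Height of the DWL triangle at Q_m is SMC(Q_m) − demand(Q_m) = MEC(Q_m) = 20.7560.
DWL = ½ × 3.3597 × 20.7560 = 34.8670.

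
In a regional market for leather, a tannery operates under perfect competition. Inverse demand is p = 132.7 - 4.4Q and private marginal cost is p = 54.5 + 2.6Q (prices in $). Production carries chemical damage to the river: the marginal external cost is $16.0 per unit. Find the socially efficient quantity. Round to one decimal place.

Q* = 8.9

Social marginal cost = private MC + MEC = 70.5 + 2.6Q.
Set SMC = demand: 70.5 + 2.6Q = 132.7 - 4.4Q → Q* = 8.8857.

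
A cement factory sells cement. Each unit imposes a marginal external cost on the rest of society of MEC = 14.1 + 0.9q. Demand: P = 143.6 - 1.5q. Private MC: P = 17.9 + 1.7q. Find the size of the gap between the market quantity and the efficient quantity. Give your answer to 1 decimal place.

Market equilibrium (private): 17.9 + 1.7q = 143.6 - 1.5q → q_m = 39.2813.
Social marginal cost = private MC + MEC = 32.0 + 2.6q.
Set SMC = demand: 32.0 + 2.6q = 143.6 - 1.5q → q* = 27.2195.
Gap = |39.2813 − 27.2195| = 12.0618.

12.1 units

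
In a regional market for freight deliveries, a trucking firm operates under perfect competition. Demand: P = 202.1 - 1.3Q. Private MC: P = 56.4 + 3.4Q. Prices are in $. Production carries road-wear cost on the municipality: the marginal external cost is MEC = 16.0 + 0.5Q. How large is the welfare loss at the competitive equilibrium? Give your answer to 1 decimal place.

DWL = $95.4

Market equilibrium (private): 56.4 + 3.4Q = 202.1 - 1.3Q → Q_m = 31.0000.
Social marginal cost = private MC + MEC = 72.4 + 3.9Q.
Set SMC = demand: 72.4 + 3.9Q = 202.1 - 1.3Q → Q* = 24.9423.
The loss is the area between SMC and demand from Q* to Q_m; with linear curves that's a triangle of height MEC(Q_m).
DWL = ½ × 6.0577 × 31.5000 = 95.4088.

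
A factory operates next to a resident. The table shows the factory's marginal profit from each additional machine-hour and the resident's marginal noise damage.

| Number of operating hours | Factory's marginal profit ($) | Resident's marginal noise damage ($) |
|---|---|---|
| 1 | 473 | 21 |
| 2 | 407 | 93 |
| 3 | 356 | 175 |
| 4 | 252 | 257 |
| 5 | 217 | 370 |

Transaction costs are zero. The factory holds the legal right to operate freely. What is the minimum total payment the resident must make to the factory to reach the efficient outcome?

$469

Left alone the factory would choose level 5 (marginal profit stays positive).
Efficient level: k* = 3 (marginal profit ≥ marginal noise damage through 3).
The resident must at least cover the factory's forgone profit from cutting 5→3: 252 + 217 = 469.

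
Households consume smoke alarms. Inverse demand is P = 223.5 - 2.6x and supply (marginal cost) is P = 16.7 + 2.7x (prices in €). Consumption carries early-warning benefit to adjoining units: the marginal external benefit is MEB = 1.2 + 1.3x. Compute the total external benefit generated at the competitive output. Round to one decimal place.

Market equilibrium (private): 16.7 + 2.7x = 223.5 - 2.6x → x_m = 39.0189.
Total external benefit = ∫₀^{x_m} (1.2 + 1.3x) dx = 1.2×39.0189 + ½×1.3×39.0189² = 1036.4311.

€1036.4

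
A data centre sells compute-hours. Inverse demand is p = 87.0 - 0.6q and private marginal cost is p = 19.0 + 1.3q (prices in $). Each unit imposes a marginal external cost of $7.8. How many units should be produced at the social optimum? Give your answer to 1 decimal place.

q* = 31.7

Social marginal cost = private MC + MEC = 26.8 + 1.3q.
Set SMC = demand: 26.8 + 1.3q = 87.0 - 0.6q → q* = 31.6842.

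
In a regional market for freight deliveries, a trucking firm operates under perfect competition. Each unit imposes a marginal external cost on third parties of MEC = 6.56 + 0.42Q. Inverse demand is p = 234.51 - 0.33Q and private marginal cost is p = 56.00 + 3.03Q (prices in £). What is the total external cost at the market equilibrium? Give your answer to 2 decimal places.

Market equilibrium (private): 56.00 + 3.03Q = 234.51 - 0.33Q → Q_m = 53.1280.
Total external cost = ∫₀^{Q_m} (6.56 + 0.42Q) dQ = 6.56×53.1280 + ½×0.42×53.1280² = 941.2624.

£941.26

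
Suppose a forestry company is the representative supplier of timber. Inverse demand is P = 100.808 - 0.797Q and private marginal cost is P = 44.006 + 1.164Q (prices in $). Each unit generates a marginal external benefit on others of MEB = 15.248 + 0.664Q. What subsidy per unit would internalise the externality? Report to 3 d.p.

Social marginal cost = private MC − MEB = 28.758 + 0.500Q.
Set SMC = demand: 28.758 + 0.500Q = 100.808 - 0.797Q → Q* = 55.5513.
The Pigouvian subsidy equals MEB at Q*: 15.248 + 0.664×55.5513 = 52.1341.

subsidy = $52.134 per unit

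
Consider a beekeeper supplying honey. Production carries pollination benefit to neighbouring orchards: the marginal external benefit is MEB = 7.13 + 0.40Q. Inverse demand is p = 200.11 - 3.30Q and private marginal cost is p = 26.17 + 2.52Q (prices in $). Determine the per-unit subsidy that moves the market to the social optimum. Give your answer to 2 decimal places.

Social marginal cost = private MC − MEB = 19.04 + 2.12Q.
Set SMC = demand: 19.04 + 2.12Q = 200.11 - 3.30Q → Q* = 33.4077.
The Pigouvian subsidy equals MEB at Q*: 7.13 + 0.40×33.4077 = 20.4931.

subsidy = $20.49 per unit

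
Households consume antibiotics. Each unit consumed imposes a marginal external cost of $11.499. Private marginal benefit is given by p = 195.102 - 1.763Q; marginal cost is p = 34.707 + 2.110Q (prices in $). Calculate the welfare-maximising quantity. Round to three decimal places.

Social marginal benefit = demand − MEC = 183.603 - 1.763Q.
Set SMB = MC: 183.603 - 1.763Q = 34.707 + 2.110Q → Q* = 38.4446.

Q* = 38.445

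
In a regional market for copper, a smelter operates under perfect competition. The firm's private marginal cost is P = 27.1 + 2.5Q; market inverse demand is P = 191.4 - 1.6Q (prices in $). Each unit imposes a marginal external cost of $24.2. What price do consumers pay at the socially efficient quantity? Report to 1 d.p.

P = $136.7

Social marginal cost = private MC + MEC = 51.3 + 2.5Q.
Set SMC = demand: 51.3 + 2.5Q = 191.4 - 1.6Q → Q* = 34.1707.
Consumer price on the demand curve at Q*: 191.4 − 1.6×34.1707 = 136.7269.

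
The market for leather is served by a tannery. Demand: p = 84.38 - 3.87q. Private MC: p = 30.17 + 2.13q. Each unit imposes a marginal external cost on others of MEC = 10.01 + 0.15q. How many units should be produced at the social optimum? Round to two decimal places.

q* = 7.19

Social marginal cost = private MC + MEC = 40.18 + 2.28q.
Set SMC = demand: 40.18 + 2.28q = 84.38 - 3.87q → q* = 7.1870.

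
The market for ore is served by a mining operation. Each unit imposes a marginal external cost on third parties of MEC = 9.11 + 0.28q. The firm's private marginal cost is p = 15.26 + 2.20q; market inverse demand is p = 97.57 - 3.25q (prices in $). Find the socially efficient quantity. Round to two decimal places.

Social marginal cost = private MC + MEC = 24.37 + 2.48q.
Set SMC = demand: 24.37 + 2.48q = 97.57 - 3.25q → q* = 12.7749.

q* = 12.77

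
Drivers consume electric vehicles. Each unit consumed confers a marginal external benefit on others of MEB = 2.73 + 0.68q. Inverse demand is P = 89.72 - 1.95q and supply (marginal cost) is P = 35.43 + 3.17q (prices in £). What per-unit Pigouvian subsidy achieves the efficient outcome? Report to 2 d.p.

subsidy = £11.46 per unit

Social marginal benefit = demand + MEB = 92.45 - 1.27q.
Set SMB = MC: 92.45 - 1.27q = 35.43 + 3.17q → q* = 12.8423.
The Pigouvian subsidy equals MEB at q*: 2.73 + 0.68×12.8423 = 11.4628.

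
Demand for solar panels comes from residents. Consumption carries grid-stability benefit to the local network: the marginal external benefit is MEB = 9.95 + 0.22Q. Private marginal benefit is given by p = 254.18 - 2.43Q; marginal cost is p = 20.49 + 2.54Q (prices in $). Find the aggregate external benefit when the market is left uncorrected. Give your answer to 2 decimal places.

$711.05

Market equilibrium (private): 20.49 + 2.54Q = 254.18 - 2.43Q → Q_m = 47.0201.
Total external benefit = ∫₀^{Q_m} (9.95 + 0.22Q) dQ = 9.95×47.0201 + ½×0.22×47.0201² = 711.0479.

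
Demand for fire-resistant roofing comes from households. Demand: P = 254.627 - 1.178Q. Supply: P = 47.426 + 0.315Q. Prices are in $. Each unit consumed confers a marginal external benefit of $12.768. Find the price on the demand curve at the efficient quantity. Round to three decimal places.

P = $81.068

Social marginal benefit = demand + MEB = 267.395 - 1.178Q.
Set SMB = MC: 267.395 - 1.178Q = 47.426 + 0.315Q → Q* = 147.3336.
Consumer price on the demand curve at Q*: 254.627 − 1.178×147.3336 = 81.0680.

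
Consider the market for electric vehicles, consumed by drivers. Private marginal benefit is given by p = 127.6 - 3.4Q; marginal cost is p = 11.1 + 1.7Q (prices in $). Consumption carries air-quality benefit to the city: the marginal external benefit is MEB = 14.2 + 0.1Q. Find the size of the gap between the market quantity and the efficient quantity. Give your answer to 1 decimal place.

Market equilibrium (private): 11.1 + 1.7Q = 127.6 - 3.4Q → Q_m = 22.8431.
Social marginal benefit = demand + MEB = 141.8 - 3.3Q.
Set SMB = MC: 141.8 - 3.3Q = 11.1 + 1.7Q → Q* = 26.1400.
Gap = |22.8431 − 26.1400| = 3.2969.

3.3 units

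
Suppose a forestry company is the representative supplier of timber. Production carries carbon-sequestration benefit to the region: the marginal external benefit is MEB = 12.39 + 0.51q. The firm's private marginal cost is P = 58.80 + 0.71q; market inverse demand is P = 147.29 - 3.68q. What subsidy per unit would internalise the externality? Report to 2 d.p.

Social marginal cost = private MC − MEB = 46.41 + 0.20q.
Set SMC = demand: 46.41 + 0.20q = 147.29 - 3.68q → q* = 26.0000.
The Pigouvian subsidy equals MEB at q*: 12.39 + 0.51×26.0000 = 25.6500.

subsidy = 25.65 per unit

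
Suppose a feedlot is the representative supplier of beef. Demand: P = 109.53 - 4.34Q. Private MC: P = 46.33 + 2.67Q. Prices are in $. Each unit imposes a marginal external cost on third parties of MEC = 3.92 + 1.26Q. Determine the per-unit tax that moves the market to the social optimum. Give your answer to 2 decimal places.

Social marginal cost = private MC + MEC = 50.25 + 3.93Q.
Set SMC = demand: 50.25 + 3.93Q = 109.53 - 4.34Q → Q* = 7.1681.
The Pigouvian tax equals MEC at Q*: 3.92 + 1.26×7.1681 = 12.9518.

tax = $12.95 per unit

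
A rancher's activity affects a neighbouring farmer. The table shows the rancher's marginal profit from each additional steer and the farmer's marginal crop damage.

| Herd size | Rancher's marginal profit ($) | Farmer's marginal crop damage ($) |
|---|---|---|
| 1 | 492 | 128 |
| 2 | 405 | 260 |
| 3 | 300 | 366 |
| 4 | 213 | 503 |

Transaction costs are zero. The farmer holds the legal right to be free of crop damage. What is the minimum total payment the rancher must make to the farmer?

$388

Efficient level: marginal profit ≥ marginal crop damage through level 2, so k* = 2.
With the farmer holding the right, the rancher must at least compensate total damage at k*: 128 + 260 = 388.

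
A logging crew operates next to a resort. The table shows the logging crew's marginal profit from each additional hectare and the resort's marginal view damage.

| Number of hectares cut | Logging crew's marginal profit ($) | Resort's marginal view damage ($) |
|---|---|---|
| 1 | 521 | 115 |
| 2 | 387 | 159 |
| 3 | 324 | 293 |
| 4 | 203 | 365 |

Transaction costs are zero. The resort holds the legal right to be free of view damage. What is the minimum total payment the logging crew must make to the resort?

Efficient level: marginal profit ≥ marginal view damage through level 3, so k* = 3.
With the resort holding the right, the logging crew must at least compensate total damage at k*: 115 + 159 + 293 = 567.

$567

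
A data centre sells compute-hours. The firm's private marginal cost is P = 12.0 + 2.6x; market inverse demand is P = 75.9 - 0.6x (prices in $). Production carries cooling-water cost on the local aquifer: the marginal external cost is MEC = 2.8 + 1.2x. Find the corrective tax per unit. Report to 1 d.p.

Social marginal cost = private MC + MEC = 14.8 + 3.8x.
Set SMC = demand: 14.8 + 3.8x = 75.9 - 0.6x → x* = 13.8864.
The Pigouvian tax equals MEC at x*: 2.8 + 1.2×13.8864 = 19.4637.

tax = $19.5 per unit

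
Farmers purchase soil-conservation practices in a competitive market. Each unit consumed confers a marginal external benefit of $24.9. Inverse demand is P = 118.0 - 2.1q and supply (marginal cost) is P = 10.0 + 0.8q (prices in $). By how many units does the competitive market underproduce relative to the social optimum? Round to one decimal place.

8.6 units

Market equilibrium (private): 10.0 + 0.8q = 118.0 - 2.1q → q_m = 37.2414.
Social marginal benefit = demand + MEB = 142.9 - 2.1q.
Set SMB = MC: 142.9 - 2.1q = 10.0 + 0.8q → q* = 45.8276.
Gap = |37.2414 − 45.8276| = 8.5862.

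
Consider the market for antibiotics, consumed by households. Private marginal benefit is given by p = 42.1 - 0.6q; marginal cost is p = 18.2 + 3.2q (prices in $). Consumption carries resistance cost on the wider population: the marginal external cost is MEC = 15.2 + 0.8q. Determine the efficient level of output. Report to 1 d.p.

q* = 1.9

Social marginal benefit = demand − MEC = 26.9 - 1.4q.
Set SMB = MC: 26.9 - 1.4q = 18.2 + 3.2q → q* = 1.8913.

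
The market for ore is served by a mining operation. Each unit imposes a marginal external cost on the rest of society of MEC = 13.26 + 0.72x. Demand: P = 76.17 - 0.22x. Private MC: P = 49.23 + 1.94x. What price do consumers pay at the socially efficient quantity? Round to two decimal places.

Social marginal cost = private MC + MEC = 62.49 + 2.66x.
Set SMC = demand: 62.49 + 2.66x = 76.17 - 0.22x → x* = 4.7500.
Consumer price on the demand curve at x*: 76.17 − 0.22×4.7500 = 75.1250.

P = 75.13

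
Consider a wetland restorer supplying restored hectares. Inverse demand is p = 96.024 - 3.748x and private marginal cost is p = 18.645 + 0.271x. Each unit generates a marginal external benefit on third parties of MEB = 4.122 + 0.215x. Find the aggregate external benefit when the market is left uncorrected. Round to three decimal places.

Market equilibrium (private): 18.645 + 0.271x = 96.024 - 3.748x → x_m = 19.2533.
Total external benefit = ∫₀^{x_m} (4.122 + 0.215x) dx = 4.122×19.2533 + ½×0.215×19.2533² = 119.2112.

119.211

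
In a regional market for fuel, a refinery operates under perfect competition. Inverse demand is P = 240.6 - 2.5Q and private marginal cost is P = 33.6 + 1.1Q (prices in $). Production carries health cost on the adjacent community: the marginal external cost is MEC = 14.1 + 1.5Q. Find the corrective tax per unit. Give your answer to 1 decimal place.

Social marginal cost = private MC + MEC = 47.7 + 2.6Q.
Set SMC = demand: 47.7 + 2.6Q = 240.6 - 2.5Q → Q* = 37.8235.
The Pigouvian tax equals MEC at Q*: 14.1 + 1.5×37.8235 = 70.8353.

tax = $70.8 per unit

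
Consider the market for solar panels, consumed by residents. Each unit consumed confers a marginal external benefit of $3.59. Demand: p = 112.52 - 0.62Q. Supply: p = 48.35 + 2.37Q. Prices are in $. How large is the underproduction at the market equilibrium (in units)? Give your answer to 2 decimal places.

Market equilibrium (private): 48.35 + 2.37Q = 112.52 - 0.62Q → Q_m = 21.4615.
Social marginal benefit = demand + MEB = 116.11 - 0.62Q.
Set SMB = MC: 116.11 - 0.62Q = 48.35 + 2.37Q → Q* = 22.6622.
Gap = |21.4615 − 22.6622| = 1.2007.

1.20 units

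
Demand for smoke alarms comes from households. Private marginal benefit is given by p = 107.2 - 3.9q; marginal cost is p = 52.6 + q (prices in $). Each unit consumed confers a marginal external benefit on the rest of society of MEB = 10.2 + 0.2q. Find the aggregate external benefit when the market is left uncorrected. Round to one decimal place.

Market equilibrium (private): 52.6 + q = 107.2 - 3.9q → q_m = 11.1429.
Total external benefit = ∫₀^{q_m} (10.2 + 0.2q) dq = 10.2×11.1429 + ½×0.2×11.1429² = 126.0740.

$126.1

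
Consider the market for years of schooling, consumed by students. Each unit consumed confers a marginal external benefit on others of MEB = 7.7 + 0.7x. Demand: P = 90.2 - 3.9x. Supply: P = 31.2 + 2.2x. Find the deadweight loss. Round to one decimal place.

Market equilibrium (private): 31.2 + 2.2x = 90.2 - 3.9x → x_m = 9.6721.
Social marginal benefit = demand + MEB = 97.9 - 3.2x.
Set SMB = MC: 97.9 - 3.2x = 31.2 + 2.2x → x* = 12.3519.
Between x* and x_m the wedge SMB − MC runs linearly from 0 to MEB(x_m), so the loss is a triangle.
DWL = ½ × 2.6798 × 14.4705 = 19.3890.

DWL = 19.4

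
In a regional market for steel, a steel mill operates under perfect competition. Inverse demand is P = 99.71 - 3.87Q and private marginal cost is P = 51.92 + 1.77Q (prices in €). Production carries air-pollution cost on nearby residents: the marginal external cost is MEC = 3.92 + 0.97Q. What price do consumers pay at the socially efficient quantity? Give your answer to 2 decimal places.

Social marginal cost = private MC + MEC = 55.84 + 2.74Q.
Set SMC = demand: 55.84 + 2.74Q = 99.71 - 3.87Q → Q* = 6.6369.
Consumer price on the demand curve at Q*: 99.71 − 3.87×6.6369 = 74.0252.

P = €74.03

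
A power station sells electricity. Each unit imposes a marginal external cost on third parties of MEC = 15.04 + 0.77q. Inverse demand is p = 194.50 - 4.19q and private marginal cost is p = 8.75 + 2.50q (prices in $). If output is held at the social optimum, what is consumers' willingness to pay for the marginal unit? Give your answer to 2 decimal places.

P = $98.62

Social marginal cost = private MC + MEC = 23.79 + 3.27q.
Set SMC = demand: 23.79 + 3.27q = 194.50 - 4.19q → q* = 22.8834.
Consumer price on the demand curve at q*: 194.50 − 4.19×22.8834 = 98.6186.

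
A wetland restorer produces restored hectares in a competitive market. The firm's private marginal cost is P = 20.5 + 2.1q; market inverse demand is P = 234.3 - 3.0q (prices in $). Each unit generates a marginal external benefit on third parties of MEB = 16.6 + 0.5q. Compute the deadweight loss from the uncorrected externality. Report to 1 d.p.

DWL = $153.3

Market equilibrium (private): 20.5 + 2.1q = 234.3 - 3.0q → q_m = 41.9216.
Social marginal cost = private MC − MEB = 3.9 + 1.6q.
Set SMC = demand: 3.9 + 1.6q = 234.3 - 3.0q → q* = 50.0870.
Between q* and q_m the wedge demand − SMC runs linearly from 0 to MEB(q_m), so the loss is a triangle.
DWL = ½ × 8.1654 × 37.5608 = 153.3495.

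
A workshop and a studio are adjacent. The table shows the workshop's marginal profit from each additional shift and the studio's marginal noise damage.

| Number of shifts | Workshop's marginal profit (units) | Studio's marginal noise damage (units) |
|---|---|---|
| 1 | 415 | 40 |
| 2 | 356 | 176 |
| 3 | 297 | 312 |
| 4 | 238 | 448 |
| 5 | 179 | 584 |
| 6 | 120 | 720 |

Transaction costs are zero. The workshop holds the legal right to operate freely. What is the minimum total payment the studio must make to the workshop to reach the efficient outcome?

Left alone the workshop would choose level 6 (marginal profit stays positive).
Efficient level: k* = 2 (marginal profit ≥ marginal noise damage through 2).
The studio must at least cover the workshop's forgone profit from cutting 6→2: 297 + 238 + 179 + 120 = 834.

834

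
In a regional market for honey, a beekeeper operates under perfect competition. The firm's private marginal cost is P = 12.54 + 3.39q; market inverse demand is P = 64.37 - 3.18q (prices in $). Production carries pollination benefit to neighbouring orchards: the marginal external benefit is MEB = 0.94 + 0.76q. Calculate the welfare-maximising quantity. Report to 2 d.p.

Social marginal cost = private MC − MEB = 11.60 + 2.63q.
Set SMC = demand: 11.60 + 2.63q = 64.37 - 3.18q → q* = 9.0826.

q* = 9.08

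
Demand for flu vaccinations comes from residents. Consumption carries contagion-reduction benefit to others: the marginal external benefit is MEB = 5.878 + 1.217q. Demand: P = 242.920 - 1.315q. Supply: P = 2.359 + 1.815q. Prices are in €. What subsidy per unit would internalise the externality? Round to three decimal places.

subsidy = €162.656 per unit

Social marginal benefit = demand + MEB = 248.798 - 0.098q.
Set SMB = MC: 248.798 - 0.098q = 2.359 + 1.815q → q* = 128.8233.
The Pigouvian subsidy equals MEB at q*: 5.878 + 1.217×128.8233 = 162.6560.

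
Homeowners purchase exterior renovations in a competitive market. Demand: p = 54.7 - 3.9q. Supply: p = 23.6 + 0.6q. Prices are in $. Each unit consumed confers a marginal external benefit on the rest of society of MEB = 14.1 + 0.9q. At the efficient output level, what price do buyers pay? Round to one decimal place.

P = $5.7

Social marginal benefit = demand + MEB = 68.8 - 3.0q.
Set SMB = MC: 68.8 - 3.0q = 23.6 + 0.6q → q* = 12.5556.
Consumer price on the demand curve at q*: 54.7 − 3.9×12.5556 = 5.7332.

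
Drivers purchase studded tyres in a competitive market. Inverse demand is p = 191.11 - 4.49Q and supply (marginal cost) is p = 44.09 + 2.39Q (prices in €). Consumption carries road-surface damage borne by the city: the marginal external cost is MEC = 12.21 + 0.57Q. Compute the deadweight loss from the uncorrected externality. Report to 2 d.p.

DWL = €39.93

Market equilibrium (private): 44.09 + 2.39Q = 191.11 - 4.49Q → Q_m = 21.3692.
Social marginal benefit = demand − MEC = 178.90 - 5.06Q.
Set SMB = MC: 178.90 - 5.06Q = 44.09 + 2.39Q → Q* = 18.0953.
The welfare-loss triangle has base |Q_m − Q*| and height MEC(Q_m) (the vertical gap between SMB and MC is zero at Q* and MEC at Q_m).
DWL = ½ × 3.2739 × 24.3904 = 39.9259.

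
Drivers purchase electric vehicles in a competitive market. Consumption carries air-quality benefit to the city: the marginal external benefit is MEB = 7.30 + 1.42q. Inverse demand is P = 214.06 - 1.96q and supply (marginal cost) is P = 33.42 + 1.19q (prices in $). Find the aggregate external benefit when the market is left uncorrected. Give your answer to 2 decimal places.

$2753.51

Market equilibrium (private): 33.42 + 1.19q = 214.06 - 1.96q → q_m = 57.3460.
Total external benefit = ∫₀^{q_m} (7.30 + 1.42q) dq = 7.30×57.3460 + ½×1.42×57.3460² = 2753.5060.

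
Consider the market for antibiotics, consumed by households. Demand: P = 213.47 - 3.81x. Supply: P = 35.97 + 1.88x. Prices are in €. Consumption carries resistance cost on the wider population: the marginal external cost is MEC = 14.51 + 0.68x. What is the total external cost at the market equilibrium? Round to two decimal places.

€783.51

Market equilibrium (private): 35.97 + 1.88x = 213.47 - 3.81x → x_m = 31.1951.
Total external cost = ∫₀^{x_m} (14.51 + 0.68x) dx = 14.51×31.1951 + ½×0.68×31.1951² = 783.5066.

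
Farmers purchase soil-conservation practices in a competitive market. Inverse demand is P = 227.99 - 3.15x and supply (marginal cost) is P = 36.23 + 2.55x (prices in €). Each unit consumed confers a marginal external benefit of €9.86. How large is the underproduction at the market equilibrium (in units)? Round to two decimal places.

1.73 units

Market equilibrium (private): 36.23 + 2.55x = 227.99 - 3.15x → x_m = 33.6421.
Social marginal benefit = demand + MEB = 237.85 - 3.15x.
Set SMB = MC: 237.85 - 3.15x = 36.23 + 2.55x → x* = 35.3719.
Gap = |33.6421 − 35.3719| = 1.7298.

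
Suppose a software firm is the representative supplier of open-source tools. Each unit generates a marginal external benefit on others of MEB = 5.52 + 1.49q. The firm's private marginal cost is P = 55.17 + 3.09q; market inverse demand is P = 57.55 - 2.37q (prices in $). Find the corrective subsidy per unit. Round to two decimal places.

Social marginal cost = private MC − MEB = 49.65 + 1.60q.
Set SMC = demand: 49.65 + 1.60q = 57.55 - 2.37q → q* = 1.9899.
The Pigouvian subsidy equals MEB at q*: 5.52 + 1.49×1.9899 = 8.4850.

subsidy = $8.48 per unit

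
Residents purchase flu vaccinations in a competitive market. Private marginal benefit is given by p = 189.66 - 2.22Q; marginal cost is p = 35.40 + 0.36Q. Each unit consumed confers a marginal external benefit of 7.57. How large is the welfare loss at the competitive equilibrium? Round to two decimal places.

Market equilibrium (private): 35.40 + 0.36Q = 189.66 - 2.22Q → Q_m = 59.7907.
Social marginal benefit = demand + MEB = 197.23 - 2.22Q.
Set SMB = MC: 197.23 - 2.22Q = 35.40 + 0.36Q → Q* = 62.7248.
The loss is the area between SMB and MC from Q* to Q_m; with linear curves that's a triangle of height MEB(Q_m).
DWL = ½ × 2.9341 × 7.5700 = 11.1056.

DWL = 11.11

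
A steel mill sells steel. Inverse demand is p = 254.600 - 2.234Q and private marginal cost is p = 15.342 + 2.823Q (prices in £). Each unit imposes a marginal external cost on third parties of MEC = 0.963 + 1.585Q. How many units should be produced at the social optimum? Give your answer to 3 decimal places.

Q* = 35.877

Social marginal cost = private MC + MEC = 16.305 + 4.408Q.
Set SMC = demand: 16.305 + 4.408Q = 254.600 - 2.234Q → Q* = 35.8770.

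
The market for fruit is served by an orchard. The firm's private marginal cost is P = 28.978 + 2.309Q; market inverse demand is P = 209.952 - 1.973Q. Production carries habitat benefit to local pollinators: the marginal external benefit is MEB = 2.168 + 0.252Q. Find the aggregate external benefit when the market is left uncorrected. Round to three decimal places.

316.694

Market equilibrium (private): 28.978 + 2.309Q = 209.952 - 1.973Q → Q_m = 42.2639.
Total external benefit = ∫₀^{Q_m} (2.168 + 0.252Q) dQ = 2.168×42.2639 + ½×0.252×42.2639² = 316.6940.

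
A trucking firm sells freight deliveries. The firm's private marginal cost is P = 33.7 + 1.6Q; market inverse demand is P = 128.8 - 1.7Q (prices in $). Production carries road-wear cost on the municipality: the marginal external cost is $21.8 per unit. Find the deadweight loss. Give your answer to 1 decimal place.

Market equilibrium (private): 33.7 + 1.6Q = 128.8 - 1.7Q → Q_m = 28.8182.
Social marginal cost = private MC + MEC = 55.5 + 1.6Q.
Set SMC = demand: 55.5 + 1.6Q = 128.8 - 1.7Q → Q* = 22.2121.
The loss is the area between SMC and demand from Q* to Q_m; with linear curves that's a triangle of height MEC(Q_m).
DWL = ½ × 6.6061 × 21.8000 = 72.0065.

DWL = $72.0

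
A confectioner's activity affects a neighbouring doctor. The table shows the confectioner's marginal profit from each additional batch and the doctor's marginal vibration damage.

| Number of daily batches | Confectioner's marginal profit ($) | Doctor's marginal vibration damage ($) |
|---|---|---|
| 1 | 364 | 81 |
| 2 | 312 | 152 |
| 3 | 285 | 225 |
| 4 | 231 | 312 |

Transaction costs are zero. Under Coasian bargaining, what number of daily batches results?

3

Bargaining reaches the level where marginal profit last exceeds marginal vibration damage.
That holds through level 3 (285 ≥ 225) but not at 4 (231 < 312).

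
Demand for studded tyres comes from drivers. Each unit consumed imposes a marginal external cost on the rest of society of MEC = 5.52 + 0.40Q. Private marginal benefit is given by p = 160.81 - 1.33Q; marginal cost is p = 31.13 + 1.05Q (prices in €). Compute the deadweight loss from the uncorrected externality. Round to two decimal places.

Market equilibrium (private): 31.13 + 1.05Q = 160.81 - 1.33Q → Q_m = 54.4874.
Social marginal benefit = demand − MEC = 155.29 - 1.73Q.
Set SMB = MC: 155.29 - 1.73Q = 31.13 + 1.05Q → Q* = 44.6619.
The loss is the area between SMB and MC from Q* to Q_m; with linear curves that's a triangle of height MEC(Q_m).
DWL = ½ × 9.8255 × 27.3150 = 134.1918.

DWL = €134.19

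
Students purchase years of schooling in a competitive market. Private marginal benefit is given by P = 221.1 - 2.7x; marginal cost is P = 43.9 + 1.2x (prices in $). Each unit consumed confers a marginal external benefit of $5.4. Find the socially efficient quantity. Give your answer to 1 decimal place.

x* = 46.8

Social marginal benefit = demand + MEB = 226.5 - 2.7x.
Set SMB = MC: 226.5 - 2.7x = 43.9 + 1.2x → x* = 46.8205.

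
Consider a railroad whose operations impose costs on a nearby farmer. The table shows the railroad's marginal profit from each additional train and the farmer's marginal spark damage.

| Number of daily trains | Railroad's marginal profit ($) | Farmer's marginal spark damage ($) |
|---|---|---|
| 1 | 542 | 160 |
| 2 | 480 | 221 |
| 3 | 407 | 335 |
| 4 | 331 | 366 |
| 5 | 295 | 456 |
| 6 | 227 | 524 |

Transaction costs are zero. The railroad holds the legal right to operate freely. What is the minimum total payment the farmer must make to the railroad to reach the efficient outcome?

Left alone the railroad would choose level 6 (marginal profit stays positive).
Efficient level: k* = 3 (marginal profit ≥ marginal spark damage through 3).
The farmer must at least cover the railroad's forgone profit from cutting 6→3: 331 + 295 + 227 = 853.

$853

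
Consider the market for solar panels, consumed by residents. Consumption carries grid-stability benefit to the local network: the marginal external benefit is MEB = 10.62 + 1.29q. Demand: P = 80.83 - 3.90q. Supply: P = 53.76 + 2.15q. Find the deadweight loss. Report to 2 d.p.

DWL = 28.22

Market equilibrium (private): 53.76 + 2.15q = 80.83 - 3.90q → q_m = 4.4744.
Social marginal benefit = demand + MEB = 91.45 - 2.61q.
Set SMB = MC: 91.45 - 2.61q = 53.76 + 2.15q → q* = 7.9181.
Height of the DWL triangle at q_m is SMB(q_m) − MC(q_m) = MEB(q_m) = 16.3920.
DWL = ½ × 3.4437 × 16.3920 = 28.2246.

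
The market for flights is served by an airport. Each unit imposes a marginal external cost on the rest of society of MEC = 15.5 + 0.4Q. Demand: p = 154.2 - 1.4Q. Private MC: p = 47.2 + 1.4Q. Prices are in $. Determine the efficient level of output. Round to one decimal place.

Q* = 28.6

Social marginal cost = private MC + MEC = 62.7 + 1.8Q.
Set SMC = demand: 62.7 + 1.8Q = 154.2 - 1.4Q → Q* = 28.5938.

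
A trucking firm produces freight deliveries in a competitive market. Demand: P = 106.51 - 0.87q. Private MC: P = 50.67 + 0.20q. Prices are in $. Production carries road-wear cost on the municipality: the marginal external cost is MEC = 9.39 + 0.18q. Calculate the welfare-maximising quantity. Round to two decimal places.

Social marginal cost = private MC + MEC = 60.06 + 0.38q.
Set SMC = demand: 60.06 + 0.38q = 106.51 - 0.87q → q* = 37.1600.

q* = 37.16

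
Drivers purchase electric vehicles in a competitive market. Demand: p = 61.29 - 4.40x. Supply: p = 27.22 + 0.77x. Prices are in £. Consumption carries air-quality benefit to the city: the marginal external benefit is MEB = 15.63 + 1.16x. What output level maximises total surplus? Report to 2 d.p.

Social marginal benefit = demand + MEB = 76.92 - 3.24x.
Set SMB = MC: 76.92 - 3.24x = 27.22 + 0.77x → x* = 12.3940.

x* = 12.39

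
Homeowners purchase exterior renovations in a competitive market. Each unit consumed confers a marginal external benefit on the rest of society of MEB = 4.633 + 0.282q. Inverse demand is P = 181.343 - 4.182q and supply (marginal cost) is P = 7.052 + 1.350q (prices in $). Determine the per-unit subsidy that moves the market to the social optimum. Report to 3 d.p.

Social marginal benefit = demand + MEB = 185.976 - 3.900q.
Set SMB = MC: 185.976 - 3.900q = 7.052 + 1.350q → q* = 34.0808.
The Pigouvian subsidy equals MEB at q*: 4.633 + 0.282×34.0808 = 14.2438.

subsidy = $14.244 per unit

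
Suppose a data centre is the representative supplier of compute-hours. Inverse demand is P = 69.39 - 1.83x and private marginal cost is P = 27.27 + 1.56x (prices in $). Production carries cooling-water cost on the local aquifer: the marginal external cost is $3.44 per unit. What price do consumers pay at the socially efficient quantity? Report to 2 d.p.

P = $48.51

Social marginal cost = private MC + MEC = 30.71 + 1.56x.
Set SMC = demand: 30.71 + 1.56x = 69.39 - 1.83x → x* = 11.4100.
Consumer price on the demand curve at x*: 69.39 − 1.83×11.4100 = 48.5097.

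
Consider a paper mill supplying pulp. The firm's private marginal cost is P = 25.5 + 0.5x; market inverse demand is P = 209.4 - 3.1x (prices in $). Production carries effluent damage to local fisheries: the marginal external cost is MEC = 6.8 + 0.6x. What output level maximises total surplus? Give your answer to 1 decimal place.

x* = 42.2

Social marginal cost = private MC + MEC = 32.3 + 1.1x.
Set SMC = demand: 32.3 + 1.1x = 209.4 - 3.1x → x* = 42.1667.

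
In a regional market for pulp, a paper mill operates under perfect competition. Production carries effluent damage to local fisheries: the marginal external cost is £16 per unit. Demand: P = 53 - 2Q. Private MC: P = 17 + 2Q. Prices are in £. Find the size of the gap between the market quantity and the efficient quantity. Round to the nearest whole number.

4 units

Market equilibrium (private): 17 + 2Q = 53 - 2Q → Q_m = 9.0000.
Social marginal cost = private MC + MEC = 33 + 2Q.
Set SMC = demand: 33 + 2Q = 53 - 2Q → Q* = 5.0000.
Gap = |9.0000 − 5.0000| = 4.0000.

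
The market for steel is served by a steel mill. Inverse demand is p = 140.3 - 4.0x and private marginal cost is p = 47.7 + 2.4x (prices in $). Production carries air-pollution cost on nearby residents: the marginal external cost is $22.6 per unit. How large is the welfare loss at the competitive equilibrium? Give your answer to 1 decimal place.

Market equilibrium (private): 47.7 + 2.4x = 140.3 - 4.0x → x_m = 14.4688.
Social marginal cost = private MC + MEC = 70.3 + 2.4x.
Set SMC = demand: 70.3 + 2.4x = 140.3 - 4.0x → x* = 10.9375.
Height of the DWL triangle at x_m is SMC(x_m) − demand(x_m) = MEC(x_m) = 22.6000.
DWL = ½ × 3.5313 × 22.6000 = 39.9037.

DWL = $39.9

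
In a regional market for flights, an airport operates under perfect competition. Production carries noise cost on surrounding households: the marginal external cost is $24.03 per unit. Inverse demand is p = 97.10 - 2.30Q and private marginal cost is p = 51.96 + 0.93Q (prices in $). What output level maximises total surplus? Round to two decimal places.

Social marginal cost = private MC + MEC = 75.99 + 0.93Q.
Set SMC = demand: 75.99 + 0.93Q = 97.10 - 2.30Q → Q* = 6.5356.

Q* = 6.54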